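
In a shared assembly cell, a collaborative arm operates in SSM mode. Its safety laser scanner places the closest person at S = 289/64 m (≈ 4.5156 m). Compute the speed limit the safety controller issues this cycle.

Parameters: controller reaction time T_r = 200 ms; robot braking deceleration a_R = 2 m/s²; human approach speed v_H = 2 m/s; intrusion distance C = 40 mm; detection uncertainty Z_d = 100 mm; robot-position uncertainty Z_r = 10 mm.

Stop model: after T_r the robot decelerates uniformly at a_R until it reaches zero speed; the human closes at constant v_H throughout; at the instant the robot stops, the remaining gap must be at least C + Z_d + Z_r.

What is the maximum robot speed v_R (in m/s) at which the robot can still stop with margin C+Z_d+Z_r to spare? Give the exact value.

v_R_max = 9/4 m/s = 2.2500 m/s

at the boundary: (1/4)·v² + (6/5)·v + (-1269/320) = 0
  disc = (6/5)² − 4·(1/4)·(-1269/320) = 8649/1600 ; √disc = 93/40
  v_R = (−(6/5) + 93/40) / (2·(1/4)) = 9/4 m/s
check:
stop time T_s = (9/4)/2 = 1.1250 s
robot in T_r: 2.2500·0.2000 = 0.4500 m
braking distance = 2.2500²/(2·2.0000) = 1.2656 m
human closes 2.0000·1.3250 = 2.6500 m
residual clearance needed = 0.0400+0.1000+0.0100 = 0.1500 m
sum ≈ 0.4500+1.2656+2.6500+0.1500 ≈ 4.5156 m = S ✓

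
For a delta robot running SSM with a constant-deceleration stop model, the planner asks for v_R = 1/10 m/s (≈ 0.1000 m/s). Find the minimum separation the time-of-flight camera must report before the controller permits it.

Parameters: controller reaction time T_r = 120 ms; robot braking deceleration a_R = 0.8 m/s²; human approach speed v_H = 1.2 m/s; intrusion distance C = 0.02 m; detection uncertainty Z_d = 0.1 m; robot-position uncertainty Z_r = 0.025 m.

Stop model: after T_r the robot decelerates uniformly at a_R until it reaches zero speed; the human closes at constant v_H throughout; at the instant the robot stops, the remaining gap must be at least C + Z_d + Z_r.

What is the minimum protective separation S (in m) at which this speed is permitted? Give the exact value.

S_min = 1829/4000 m = 0.4572 m

T_s = v_R/a_R = (1/10)/(4/5) = 0.1250 s
robot covers v_R·T_r = 0.1000·0.1200 = 0.0120 m before braking
robot under decel: 0.1000²/(2·0.8000) = 0.0063 m
person approaches 1.2000·(0.1200+0.1250) = 0.2940 m
margins: 0.0200+0.1000+0.0250 = 0.1450 m
S_min ≈ 0.0120+0.0063+0.2940+0.1450  ⇒  S_min = 1829/4000 m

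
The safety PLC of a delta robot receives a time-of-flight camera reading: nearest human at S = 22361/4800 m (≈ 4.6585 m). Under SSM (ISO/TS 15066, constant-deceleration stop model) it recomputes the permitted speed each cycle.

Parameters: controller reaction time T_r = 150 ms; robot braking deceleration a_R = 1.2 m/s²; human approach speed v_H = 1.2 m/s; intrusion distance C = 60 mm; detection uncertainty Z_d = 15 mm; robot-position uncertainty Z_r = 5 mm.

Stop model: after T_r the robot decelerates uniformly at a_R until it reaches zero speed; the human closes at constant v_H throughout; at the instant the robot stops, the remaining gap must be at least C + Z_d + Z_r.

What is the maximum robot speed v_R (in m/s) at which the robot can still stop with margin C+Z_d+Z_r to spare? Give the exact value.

v_R_max = 43/20 m/s = 2.1500 m/s

at the boundary: (5/12)·v² + (23/20)·v + (-21113/4800) = 0
  disc = (23/20)² − 4·(5/12)·(-21113/4800) = 124609/14400 ; √disc = 353/120
  v_R = (−(23/20) + 353/120) / (2·(5/12)) = 43/20 m/s
check:
stop time T_s = (43/20)/(6/5) = 1.7917 s
robot in T_r: 2.1500·0.1500 = 0.3225 m
robot under decel: 2.1500²/(2·1.2000) = 1.9260 m
person approaches 1.2000·(0.1500+1.7917) = 2.3300 m
residual clearance needed = 0.0600+0.0150+0.0050 = 0.0800 m
sum ≈ 0.3225+1.9260+2.3300+0.0800 ≈ 4.6585 m = S ✓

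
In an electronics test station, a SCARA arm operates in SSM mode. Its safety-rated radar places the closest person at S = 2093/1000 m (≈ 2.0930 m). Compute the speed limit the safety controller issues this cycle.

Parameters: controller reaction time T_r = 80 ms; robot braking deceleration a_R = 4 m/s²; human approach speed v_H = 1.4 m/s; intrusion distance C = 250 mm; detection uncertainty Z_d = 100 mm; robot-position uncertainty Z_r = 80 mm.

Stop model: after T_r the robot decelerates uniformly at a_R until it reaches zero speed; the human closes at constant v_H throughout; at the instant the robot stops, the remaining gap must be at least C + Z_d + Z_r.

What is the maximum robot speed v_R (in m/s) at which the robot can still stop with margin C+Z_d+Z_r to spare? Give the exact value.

v_R_max = 11/5 m/s = 2.2000 m/s

at the boundary: (1/8)·v² + (43/100)·v + (-1551/1000) = 0
  disc = (43/100)² − 4·(1/8)·(-1551/1000) = 2401/2500 ; √disc = 49/50
  v_R = (−(43/100) + 49/50) / (2·(1/8)) = 11/5 m/s
check:
stop time T_s = (11/5)/4 = 0.5500 s
robot in T_r: 2.2000·0.0800 = 0.1760 m
robot under decel: 2.2000²/(2·4.0000) = 0.6050 m
person approaches 1.4000·(0.0800+0.5500) = 0.8820 m
C+Z_d+Z_r = 0.2500+0.1000+0.0800 = 0.4300 m
sum ≈ 0.1760+0.6050+0.8820+0.4300 ≈ 2.0930 m = S ✓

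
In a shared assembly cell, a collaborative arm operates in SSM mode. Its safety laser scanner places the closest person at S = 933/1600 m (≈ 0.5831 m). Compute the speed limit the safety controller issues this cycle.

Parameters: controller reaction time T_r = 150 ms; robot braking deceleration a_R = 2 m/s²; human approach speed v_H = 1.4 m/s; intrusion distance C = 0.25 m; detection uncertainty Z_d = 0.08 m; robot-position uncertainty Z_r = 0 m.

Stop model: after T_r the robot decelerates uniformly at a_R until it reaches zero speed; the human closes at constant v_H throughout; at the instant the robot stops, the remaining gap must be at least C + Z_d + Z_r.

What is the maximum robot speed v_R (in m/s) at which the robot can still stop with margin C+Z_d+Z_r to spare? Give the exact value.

quadratic (1/4)·v² + (17/20)·v + (-69/1600) = 0
  disc = (17/20)² − 4·(1/4)·(-69/1600) = 49/64 ; √disc = 7/8
  v_R = (−(17/20) + 7/8) / (2·(1/4)) = 1/20 m/s
check:
stop time T_s = (1/20)/2 = 0.0250 s
reaction-phase robot travel = 0.0500·0.1500 = 0.0075 m
braking distance = 0.0500²/(2·2.0000) = 0.0006 m
human over T_r+T_s: 1.4000·(0.1500+0.0250) = 0.2450 m
residual clearance needed = 0.2500+0.0800+0.0000 = 0.3300 m
sum ≈ 0.0075+0.0006+0.2450+0.3300 ≈ 0.5831 m = S ✓

v_R_max = 1/20 m/s = 0.0500 m/s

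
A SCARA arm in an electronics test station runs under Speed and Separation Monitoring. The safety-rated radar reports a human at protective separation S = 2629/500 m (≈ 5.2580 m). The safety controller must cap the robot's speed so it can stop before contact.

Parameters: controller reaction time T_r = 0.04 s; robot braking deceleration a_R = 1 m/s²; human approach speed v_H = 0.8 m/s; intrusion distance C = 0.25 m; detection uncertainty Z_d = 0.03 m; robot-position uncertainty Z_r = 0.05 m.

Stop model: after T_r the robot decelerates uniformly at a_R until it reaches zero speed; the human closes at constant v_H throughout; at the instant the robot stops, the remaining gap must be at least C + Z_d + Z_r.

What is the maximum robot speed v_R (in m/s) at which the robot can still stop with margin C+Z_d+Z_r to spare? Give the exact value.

v_R_max = 12/5 m/s = 2.4000 m/s

collect terms ⇒ (1/2)·v_R² + (21/25)·v_R + (-612/125) = 0
  disc = (21/25)² − 4·(1/2)·(-612/125) = 6561/625 ; √disc = 81/25
  v_R = (−(21/25) + 81/25) / (2·(1/2)) = 12/5 m/s
check:
T_s = v_R/a_R = (12/5)/1 = 2.4000 s
reaction-phase robot travel = 2.4000·0.0400 = 0.0960 m
robot covers 2.4000·2.4000 − ½·1.0000·2.4000² = 2.8800 m while stopping
human closes 0.8000·2.4400 = 1.9520 m
C+Z_d+Z_r = 0.2500+0.0300+0.0500 = 0.3300 m
sum ≈ 0.0960+2.8800+1.9520+0.3300 ≈ 5.2580 m = S ✓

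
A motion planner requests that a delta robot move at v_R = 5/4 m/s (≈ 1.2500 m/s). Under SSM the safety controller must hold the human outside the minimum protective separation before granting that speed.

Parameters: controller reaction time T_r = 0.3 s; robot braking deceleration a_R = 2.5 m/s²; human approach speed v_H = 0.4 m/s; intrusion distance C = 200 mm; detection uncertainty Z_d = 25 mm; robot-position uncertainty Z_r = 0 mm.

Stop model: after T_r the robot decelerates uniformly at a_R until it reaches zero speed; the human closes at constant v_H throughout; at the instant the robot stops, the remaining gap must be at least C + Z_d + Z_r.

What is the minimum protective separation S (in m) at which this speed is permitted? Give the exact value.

T_s = v_R/a_R = (5/4)/(5/2) = 0.5000 s
robot covers v_R·T_r = 1.2500·0.3000 = 0.3750 m before braking
robot under decel: 1.2500²/(2·2.5000) = 0.3125 m
human closes 0.4000·0.8000 = 0.3200 m
residual clearance needed = 0.2000+0.0250+0.0000 = 0.2250 m
S_min ≈ 0.3750+0.3125+0.3200+0.2250  ⇒  S_min = 493/400 m

S_min = 493/400 m = 1.2325 m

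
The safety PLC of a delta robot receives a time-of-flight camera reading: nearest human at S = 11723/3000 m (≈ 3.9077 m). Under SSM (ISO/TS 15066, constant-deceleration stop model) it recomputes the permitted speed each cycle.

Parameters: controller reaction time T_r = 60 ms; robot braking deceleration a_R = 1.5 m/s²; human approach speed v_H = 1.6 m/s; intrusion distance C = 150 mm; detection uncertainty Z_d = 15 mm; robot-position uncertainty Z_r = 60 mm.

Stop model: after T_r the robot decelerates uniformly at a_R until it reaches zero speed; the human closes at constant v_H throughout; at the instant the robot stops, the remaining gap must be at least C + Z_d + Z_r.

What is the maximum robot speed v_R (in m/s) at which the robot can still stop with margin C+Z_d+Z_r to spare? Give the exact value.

v_R_max = 2 m/s = 2.0000 m/s

at the boundary: (1/3)·v² + (169/150)·v + (-269/75) = 0
  disc = (169/150)² − 4·(1/3)·(-269/75) = 15129/2500 ; √disc = 123/50
  v_R = (−(169/150) + 123/50) / (2·(1/3)) = 2 m/s
check:
stop time T_s = 2/(3/2) = 1.3333 s
robot in T_r: 2.0000·0.0600 = 0.1200 m
braking distance = 2.0000²/(2·1.5000) = 1.3333 m
human over T_r+T_s: 1.6000·(0.0600+1.3333) = 2.2293 m
C+Z_d+Z_r = 0.1500+0.0150+0.0600 = 0.2250 m
sum ≈ 0.1200+1.3333+2.2293+0.2250 ≈ 3.9077 m = S ✓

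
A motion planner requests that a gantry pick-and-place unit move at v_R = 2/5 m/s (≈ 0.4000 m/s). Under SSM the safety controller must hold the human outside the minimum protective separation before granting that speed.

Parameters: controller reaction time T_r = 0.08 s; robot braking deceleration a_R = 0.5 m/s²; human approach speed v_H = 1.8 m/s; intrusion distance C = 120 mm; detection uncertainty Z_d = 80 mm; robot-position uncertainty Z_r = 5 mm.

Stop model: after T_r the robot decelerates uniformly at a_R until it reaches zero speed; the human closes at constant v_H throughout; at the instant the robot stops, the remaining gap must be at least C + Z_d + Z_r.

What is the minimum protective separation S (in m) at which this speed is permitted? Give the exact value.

S_min = 1981/1000 m = 1.9810 m

stop time T_s = (2/5)/(1/2) = 0.8000 s
robot covers v_R·T_r = 0.4000·0.0800 = 0.0320 m before braking
robot under decel: 0.4000²/(2·0.5000) = 0.1600 m
person approaches 1.8000·(0.0800+0.8000) = 1.5840 m
C+Z_d+Z_r = 0.1200+0.0800+0.0050 = 0.2050 m
S_min ≈ 0.0320+0.1600+1.5840+0.2050  ⇒  S_min = 1981/1000 m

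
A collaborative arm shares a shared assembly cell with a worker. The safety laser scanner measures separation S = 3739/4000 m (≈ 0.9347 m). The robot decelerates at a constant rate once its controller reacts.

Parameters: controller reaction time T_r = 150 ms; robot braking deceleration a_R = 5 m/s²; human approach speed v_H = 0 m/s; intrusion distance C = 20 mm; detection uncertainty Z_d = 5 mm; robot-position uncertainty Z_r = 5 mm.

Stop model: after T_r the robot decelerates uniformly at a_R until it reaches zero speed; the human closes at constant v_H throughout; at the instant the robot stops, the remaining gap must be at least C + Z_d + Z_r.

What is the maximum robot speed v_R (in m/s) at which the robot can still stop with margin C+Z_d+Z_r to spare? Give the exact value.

v_R_max = 47/20 m/s = 2.3500 m/s

quadratic (1/10)·v² + (3/20)·v + (-3619/4000) = 0
  disc = (3/20)² − 4·(1/10)·(-3619/4000) = 961/2500 ; √disc = 31/50
  v_R = (−(3/20) + 31/50) / (2·(1/10)) = 47/20 m/s
check:
stop time T_s = (47/20)/5 = 0.4700 s
reaction-phase robot travel = 2.3500·0.1500 = 0.3525 m
robot covers 2.3500·0.4700 − ½·5.0000·0.4700² = 0.5523 m while stopping
human closes 0.0000·0.6200 = 0.0000 m
C+Z_d+Z_r = 0.0200+0.0050+0.0050 = 0.0300 m
sum ≈ 0.3525+0.5523+0.0000+0.0300 ≈ 0.9347 m = S ✓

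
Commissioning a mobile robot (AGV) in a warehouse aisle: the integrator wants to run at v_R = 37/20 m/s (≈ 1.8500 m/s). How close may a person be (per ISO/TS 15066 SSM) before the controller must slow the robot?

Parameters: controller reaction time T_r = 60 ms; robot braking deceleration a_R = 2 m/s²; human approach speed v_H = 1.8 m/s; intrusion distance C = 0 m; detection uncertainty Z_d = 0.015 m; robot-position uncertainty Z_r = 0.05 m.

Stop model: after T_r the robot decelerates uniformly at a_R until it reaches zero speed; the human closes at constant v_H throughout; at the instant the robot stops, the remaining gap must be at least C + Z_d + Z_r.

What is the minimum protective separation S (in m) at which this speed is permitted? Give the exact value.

S_min = 22437/8000 m = 2.8046 m

stop time T_s = (37/20)/2 = 0.9250 s
robot covers v_R·T_r = 1.8500·0.0600 = 0.1110 m before braking
robot covers 1.8500·0.9250 − ½·2.0000·0.9250² = 0.8556 m while stopping
human closes 1.8000·0.9850 = 1.7730 m
C+Z_d+Z_r = 0.0000+0.0150+0.0500 = 0.0650 m
S_min ≈ 0.1110+0.8556+1.7730+0.0650  ⇒  S_min = 22437/8000 m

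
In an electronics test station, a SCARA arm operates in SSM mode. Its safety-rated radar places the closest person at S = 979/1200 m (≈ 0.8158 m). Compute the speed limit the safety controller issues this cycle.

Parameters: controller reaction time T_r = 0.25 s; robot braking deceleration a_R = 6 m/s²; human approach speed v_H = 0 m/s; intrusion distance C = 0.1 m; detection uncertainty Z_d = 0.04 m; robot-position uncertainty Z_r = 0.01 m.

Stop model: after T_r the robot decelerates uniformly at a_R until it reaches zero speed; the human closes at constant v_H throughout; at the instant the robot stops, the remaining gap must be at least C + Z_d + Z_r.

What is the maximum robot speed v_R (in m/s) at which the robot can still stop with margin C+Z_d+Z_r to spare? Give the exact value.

collect terms ⇒ (1/12)·v_R² + (1/4)·v_R + (-799/1200) = 0
  disc = (1/4)² − 4·(1/12)·(-799/1200) = 64/225 ; √disc = 8/15
  v_R = (−(1/4) + 8/15) / (2·(1/12)) = 17/10 m/s
check:
braking lasts T_s = (17/10)/6 = 0.2833 s
robot in T_r: 1.7000·0.2500 = 0.4250 m
braking distance = 1.7000²/(2·6.0000) = 0.2408 m
human closes 0.0000·0.5333 = 0.0000 m
margins: 0.1000+0.0400+0.0100 = 0.1500 m
sum ≈ 0.4250+0.2408+0.0000+0.1500 ≈ 0.8158 m = S ✓

v_R_max = 17/10 m/s = 1.7000 m/s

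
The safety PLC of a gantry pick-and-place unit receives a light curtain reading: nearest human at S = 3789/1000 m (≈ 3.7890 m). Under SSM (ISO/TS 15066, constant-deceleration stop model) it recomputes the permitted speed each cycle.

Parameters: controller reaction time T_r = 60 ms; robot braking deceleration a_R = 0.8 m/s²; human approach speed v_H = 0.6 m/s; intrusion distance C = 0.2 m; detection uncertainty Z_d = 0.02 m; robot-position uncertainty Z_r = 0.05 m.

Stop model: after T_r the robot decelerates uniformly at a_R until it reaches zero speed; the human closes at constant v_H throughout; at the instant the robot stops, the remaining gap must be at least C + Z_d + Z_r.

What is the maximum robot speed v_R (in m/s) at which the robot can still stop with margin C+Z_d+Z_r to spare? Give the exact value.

v_R_max = 9/5 m/s = 1.8000 m/s

collect terms ⇒ (5/8)·v_R² + (81/100)·v_R + (-3483/1000) = 0
  disc = (81/100)² − 4·(5/8)·(-3483/1000) = 23409/2500 ; √disc = 153/50
  v_R = (−(81/100) + 153/50) / (2·(5/8)) = 9/5 m/s
check:
T_s = v_R/a_R = (9/5)/(4/5) = 2.2500 s
robot in T_r: 1.8000·0.0600 = 0.1080 m
braking distance = 1.8000²/(2·0.8000) = 2.0250 m
human closes 0.6000·2.3100 = 1.3860 m
margins: 0.2000+0.0200+0.0500 = 0.2700 m
sum ≈ 0.1080+2.0250+1.3860+0.2700 ≈ 3.7890 m = S ✓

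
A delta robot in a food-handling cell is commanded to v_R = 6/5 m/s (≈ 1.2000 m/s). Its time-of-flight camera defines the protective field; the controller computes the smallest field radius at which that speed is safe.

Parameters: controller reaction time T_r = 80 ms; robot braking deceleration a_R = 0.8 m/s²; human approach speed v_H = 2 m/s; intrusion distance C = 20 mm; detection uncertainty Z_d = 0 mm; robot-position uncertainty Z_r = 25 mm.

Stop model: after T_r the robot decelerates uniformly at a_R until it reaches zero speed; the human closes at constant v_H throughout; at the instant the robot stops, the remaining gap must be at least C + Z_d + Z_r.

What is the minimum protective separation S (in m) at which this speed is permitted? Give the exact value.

stop time T_s = (6/5)/(4/5) = 1.5000 s
robot covers v_R·T_r = 1.2000·0.0800 = 0.0960 m before braking
robot covers 1.2000·1.5000 − ½·0.8000·1.5000² = 0.9000 m while stopping
human closes 2.0000·1.5800 = 3.1600 m
residual clearance needed = 0.0200+0.0000+0.0250 = 0.0450 m
S_min ≈ 0.0960+0.9000+3.1600+0.0450  ⇒  S_min = 4201/1000 m

S_min = 4201/1000 m = 4.2010 m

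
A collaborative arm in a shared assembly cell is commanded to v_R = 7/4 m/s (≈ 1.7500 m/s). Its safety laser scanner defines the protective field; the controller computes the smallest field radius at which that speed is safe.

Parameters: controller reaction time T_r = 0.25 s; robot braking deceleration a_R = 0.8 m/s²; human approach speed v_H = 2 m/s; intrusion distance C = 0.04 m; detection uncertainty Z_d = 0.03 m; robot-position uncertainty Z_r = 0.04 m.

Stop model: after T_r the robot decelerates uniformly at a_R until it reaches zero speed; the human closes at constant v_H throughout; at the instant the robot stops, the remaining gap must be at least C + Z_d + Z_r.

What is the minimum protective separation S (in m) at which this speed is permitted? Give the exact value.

S_min = 23477/3200 m = 7.3366 m

braking lasts T_s = (7/4)/(4/5) = 2.1875 s
robot covers v_R·T_r = 1.7500·0.2500 = 0.4375 m before braking
robot under decel: 1.7500²/(2·0.8000) = 1.9141 m
person approaches 2.0000·(0.2500+2.1875) = 4.8750 m
margins: 0.0400+0.0300+0.0400 = 0.1100 m
S_min ≈ 0.4375+1.9141+4.8750+0.1100  ⇒  S_min = 23477/3200 m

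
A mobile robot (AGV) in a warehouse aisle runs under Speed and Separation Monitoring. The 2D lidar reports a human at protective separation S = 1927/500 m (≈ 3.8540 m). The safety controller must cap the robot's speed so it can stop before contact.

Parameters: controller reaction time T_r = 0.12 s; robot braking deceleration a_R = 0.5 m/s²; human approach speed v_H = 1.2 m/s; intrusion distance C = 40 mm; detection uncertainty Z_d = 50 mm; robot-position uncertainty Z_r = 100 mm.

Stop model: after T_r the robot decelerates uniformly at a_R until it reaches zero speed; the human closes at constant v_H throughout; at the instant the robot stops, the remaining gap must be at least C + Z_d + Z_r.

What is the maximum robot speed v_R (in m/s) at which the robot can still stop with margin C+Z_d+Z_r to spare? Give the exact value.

collect terms ⇒ (1)·v_R² + (63/25)·v_R + (-88/25) = 0
  disc = (63/25)² − 4·(1)·(-88/25) = 12769/625 ; √disc = 113/25
  v_R = (−(63/25) + 113/25) / (2·(1)) = 1 m/s
check:
stop time T_s = 1/(1/2) = 2.0000 s
reaction-phase robot travel = 1.0000·0.1200 = 0.1200 m
braking distance = 1.0000²/(2·0.5000) = 1.0000 m
human closes 1.2000·2.1200 = 2.5440 m
margins: 0.0400+0.0500+0.1000 = 0.1900 m
sum ≈ 0.1200+1.0000+2.5440+0.1900 ≈ 3.8540 m = S ✓

v_R_max = 1 m/s = 1.0000 m/s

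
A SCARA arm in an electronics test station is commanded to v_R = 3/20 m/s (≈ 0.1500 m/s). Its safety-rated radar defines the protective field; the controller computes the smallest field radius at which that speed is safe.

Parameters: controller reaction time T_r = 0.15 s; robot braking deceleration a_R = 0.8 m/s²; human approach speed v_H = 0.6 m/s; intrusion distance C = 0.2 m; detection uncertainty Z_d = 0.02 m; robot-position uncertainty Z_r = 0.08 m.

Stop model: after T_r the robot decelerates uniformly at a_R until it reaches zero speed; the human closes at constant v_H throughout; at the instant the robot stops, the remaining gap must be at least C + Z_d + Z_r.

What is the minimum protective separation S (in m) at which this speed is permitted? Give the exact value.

S_min = 69/128 m = 0.5391 m

stop time T_s = (3/20)/(4/5) = 0.1875 s
robot in T_r: 0.1500·0.1500 = 0.0225 m
robot under decel: 0.1500²/(2·0.8000) = 0.0141 m
person approaches 0.6000·(0.1500+0.1875) = 0.2025 m
margins: 0.2000+0.0200+0.0800 = 0.3000 m
S_min ≈ 0.0225+0.0141+0.2025+0.3000  ⇒  S_min = 69/128 m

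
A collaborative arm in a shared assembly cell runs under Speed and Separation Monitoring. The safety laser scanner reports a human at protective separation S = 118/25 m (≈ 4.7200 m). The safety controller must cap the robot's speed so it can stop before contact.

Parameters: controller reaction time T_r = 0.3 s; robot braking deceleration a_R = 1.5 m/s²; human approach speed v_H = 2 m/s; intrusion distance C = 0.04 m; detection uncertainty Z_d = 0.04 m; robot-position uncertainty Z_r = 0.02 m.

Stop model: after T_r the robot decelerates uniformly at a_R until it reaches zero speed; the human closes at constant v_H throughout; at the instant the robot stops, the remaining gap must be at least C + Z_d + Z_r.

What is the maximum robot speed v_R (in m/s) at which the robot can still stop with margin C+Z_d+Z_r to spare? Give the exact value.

v_R_max = 9/5 m/s = 1.8000 m/s

collect terms ⇒ (1/3)·v_R² + (49/30)·v_R + (-201/50) = 0
  disc = (49/30)² − 4·(1/3)·(-201/50) = 289/36 ; √disc = 17/6
  v_R = (−(49/30) + 17/6) / (2·(1/3)) = 9/5 m/s
check:
T_s = v_R/a_R = (9/5)/(3/2) = 1.2000 s
robot covers v_R·T_r = 1.8000·0.3000 = 0.5400 m before braking
robot covers 1.8000·1.2000 − ½·1.5000·1.2000² = 1.0800 m while stopping
human over T_r+T_s: 2.0000·(0.3000+1.2000) = 3.0000 m
residual clearance needed = 0.0400+0.0400+0.0200 = 0.1000 m
sum ≈ 0.5400+1.0800+3.0000+0.1000 ≈ 4.7200 m = S ✓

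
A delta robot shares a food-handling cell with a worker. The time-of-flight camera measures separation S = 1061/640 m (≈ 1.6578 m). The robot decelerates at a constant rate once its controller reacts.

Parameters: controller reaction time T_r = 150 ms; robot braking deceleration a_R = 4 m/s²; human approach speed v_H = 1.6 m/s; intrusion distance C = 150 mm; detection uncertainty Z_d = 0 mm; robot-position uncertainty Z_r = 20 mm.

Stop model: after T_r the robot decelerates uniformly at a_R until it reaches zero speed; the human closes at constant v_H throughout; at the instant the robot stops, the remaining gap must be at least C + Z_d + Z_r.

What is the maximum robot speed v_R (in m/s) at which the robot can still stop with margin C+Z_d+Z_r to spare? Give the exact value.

at the boundary: (1/8)·v² + (11/20)·v + (-3993/3200) = 0
  disc = (11/20)² − 4·(1/8)·(-3993/3200) = 5929/6400 ; √disc = 77/80
  v_R = (−(11/20) + 77/80) / (2·(1/8)) = 33/20 m/s
check:
T_s = v_R/a_R = (33/20)/4 = 0.4125 s
robot in T_r: 1.6500·0.1500 = 0.2475 m
braking distance = 1.6500²/(2·4.0000) = 0.3403 m
human over T_r+T_s: 1.6000·(0.1500+0.4125) = 0.9000 m
C+Z_d+Z_r = 0.1500+0.0000+0.0200 = 0.1700 m
sum ≈ 0.2475+0.3403+0.9000+0.1700 ≈ 1.6578 m = S ✓

v_R_max = 33/20 m/s = 1.6500 m/s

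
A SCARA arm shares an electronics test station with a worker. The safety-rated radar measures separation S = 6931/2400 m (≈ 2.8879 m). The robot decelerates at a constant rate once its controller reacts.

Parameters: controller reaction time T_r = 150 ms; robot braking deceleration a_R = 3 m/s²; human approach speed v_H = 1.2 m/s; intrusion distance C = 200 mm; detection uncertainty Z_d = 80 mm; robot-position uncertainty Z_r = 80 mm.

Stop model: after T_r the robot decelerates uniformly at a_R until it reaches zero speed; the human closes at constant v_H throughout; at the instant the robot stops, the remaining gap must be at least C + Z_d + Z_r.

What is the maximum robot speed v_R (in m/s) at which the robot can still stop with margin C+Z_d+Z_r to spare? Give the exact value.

v_R_max = 49/20 m/s = 2.4500 m/s

collect terms ⇒ (1/6)·v_R² + (11/20)·v_R + (-1127/480) = 0
  disc = (11/20)² − 4·(1/6)·(-1127/480) = 1681/900 ; √disc = 41/30
  v_R = (−(11/20) + 41/30) / (2·(1/6)) = 49/20 m/s
check:
T_s = v_R/a_R = (49/20)/3 = 0.8167 s
robot in T_r: 2.4500·0.1500 = 0.3675 m
robot under decel: 2.4500²/(2·3.0000) = 1.0004 m
person approaches 1.2000·(0.1500+0.8167) = 1.1600 m
residual clearance needed = 0.2000+0.0800+0.0800 = 0.3600 m
sum ≈ 0.3675+1.0004+1.1600+0.3600 ≈ 2.8879 m = S ✓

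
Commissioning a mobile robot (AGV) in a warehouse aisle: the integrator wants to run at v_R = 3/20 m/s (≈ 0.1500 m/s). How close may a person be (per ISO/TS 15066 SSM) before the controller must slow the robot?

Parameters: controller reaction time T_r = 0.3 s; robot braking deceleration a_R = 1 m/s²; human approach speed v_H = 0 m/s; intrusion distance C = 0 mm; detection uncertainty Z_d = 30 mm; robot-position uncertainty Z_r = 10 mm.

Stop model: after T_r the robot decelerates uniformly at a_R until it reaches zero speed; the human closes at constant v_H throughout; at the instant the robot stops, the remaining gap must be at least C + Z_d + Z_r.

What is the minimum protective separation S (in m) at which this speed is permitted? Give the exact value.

stop time T_s = (3/20)/1 = 0.1500 s
reaction-phase robot travel = 0.1500·0.3000 = 0.0450 m
robot under decel: 0.1500²/(2·1.0000) = 0.0112 m
person approaches 0.0000·(0.3000+0.1500) = 0.0000 m
margins: 0.0000+0.0300+0.0100 = 0.0400 m
S_min ≈ 0.0450+0.0112+0.0000+0.0400  ⇒  S_min = 77/800 m

S_min = 77/800 m = 0.0963 m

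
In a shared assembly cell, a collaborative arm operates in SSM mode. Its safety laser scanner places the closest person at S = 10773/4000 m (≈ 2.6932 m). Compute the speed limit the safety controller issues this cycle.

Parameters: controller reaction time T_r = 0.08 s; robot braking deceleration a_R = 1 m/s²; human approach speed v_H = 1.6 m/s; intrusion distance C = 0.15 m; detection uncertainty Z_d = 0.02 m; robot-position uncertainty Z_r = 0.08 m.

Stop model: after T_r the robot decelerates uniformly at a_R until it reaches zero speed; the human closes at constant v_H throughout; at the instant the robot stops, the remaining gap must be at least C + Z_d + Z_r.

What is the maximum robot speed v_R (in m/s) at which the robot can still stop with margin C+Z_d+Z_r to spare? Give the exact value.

collect terms ⇒ (1/2)·v_R² + (42/25)·v_R + (-9261/4000) = 0
  disc = (42/25)² − 4·(1/2)·(-9261/4000) = 74529/10000 ; √disc = 273/100
  v_R = (−(42/25) + 273/100) / (2·(1/2)) = 21/20 m/s
check:
braking lasts T_s = (21/20)/1 = 1.0500 s
robot covers v_R·T_r = 1.0500·0.0800 = 0.0840 m before braking
robot covers 1.0500·1.0500 − ½·1.0000·1.0500² = 0.5513 m while stopping
human over T_r+T_s: 1.6000·(0.0800+1.0500) = 1.8080 m
residual clearance needed = 0.1500+0.0200+0.0800 = 0.2500 m
sum ≈ 0.0840+0.5513+1.8080+0.2500 ≈ 2.6932 m = S ✓

v_R_max = 21/20 m/s = 1.0500 m/s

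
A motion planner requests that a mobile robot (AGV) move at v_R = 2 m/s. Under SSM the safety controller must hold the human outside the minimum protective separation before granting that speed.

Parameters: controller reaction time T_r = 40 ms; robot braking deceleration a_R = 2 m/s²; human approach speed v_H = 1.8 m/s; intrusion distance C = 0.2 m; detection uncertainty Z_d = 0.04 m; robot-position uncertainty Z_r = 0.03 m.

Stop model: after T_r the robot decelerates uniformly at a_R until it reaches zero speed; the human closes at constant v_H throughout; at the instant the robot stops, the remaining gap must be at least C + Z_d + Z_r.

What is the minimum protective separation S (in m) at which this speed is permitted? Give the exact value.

T_s = v_R/a_R = 2/2 = 1.0000 s
robot in T_r: 2.0000·0.0400 = 0.0800 m
braking distance = 2.0000²/(2·2.0000) = 1.0000 m
human closes 1.8000·1.0400 = 1.8720 m
margins: 0.2000+0.0400+0.0300 = 0.2700 m
S_min ≈ 0.0800+1.0000+1.8720+0.2700  ⇒  S_min = 1611/500 m

S_min = 1611/500 m = 3.2220 m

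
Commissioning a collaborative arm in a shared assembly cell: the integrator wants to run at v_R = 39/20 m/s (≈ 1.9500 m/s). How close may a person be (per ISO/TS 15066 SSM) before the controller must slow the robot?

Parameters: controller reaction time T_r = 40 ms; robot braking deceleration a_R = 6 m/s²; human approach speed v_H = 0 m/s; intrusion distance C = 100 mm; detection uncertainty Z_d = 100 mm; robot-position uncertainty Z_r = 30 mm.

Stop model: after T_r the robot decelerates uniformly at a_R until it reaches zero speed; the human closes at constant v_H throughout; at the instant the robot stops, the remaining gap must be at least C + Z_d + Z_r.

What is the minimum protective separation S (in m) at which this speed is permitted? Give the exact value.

T_s = v_R/a_R = (39/20)/6 = 0.3250 s
robot covers v_R·T_r = 1.9500·0.0400 = 0.0780 m before braking
braking distance = 1.9500²/(2·6.0000) = 0.3169 m
human closes 0.0000·0.3650 = 0.0000 m
residual clearance needed = 0.1000+0.1000+0.0300 = 0.2300 m
S_min ≈ 0.0780+0.3169+0.0000+0.2300  ⇒  S_min = 4999/8000 m

S_min = 4999/8000 m = 0.6249 m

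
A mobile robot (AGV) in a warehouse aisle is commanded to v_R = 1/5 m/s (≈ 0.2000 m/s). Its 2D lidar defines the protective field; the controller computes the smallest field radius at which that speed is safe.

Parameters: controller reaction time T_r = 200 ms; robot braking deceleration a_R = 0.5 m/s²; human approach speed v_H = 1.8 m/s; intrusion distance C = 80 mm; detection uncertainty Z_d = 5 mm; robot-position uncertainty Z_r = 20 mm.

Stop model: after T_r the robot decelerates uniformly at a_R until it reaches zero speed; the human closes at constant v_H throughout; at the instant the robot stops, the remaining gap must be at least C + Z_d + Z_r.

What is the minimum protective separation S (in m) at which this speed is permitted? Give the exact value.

S_min = 253/200 m = 1.2650 m

stop time T_s = (1/5)/(1/2) = 0.4000 s
robot covers v_R·T_r = 0.2000·0.2000 = 0.0400 m before braking
robot covers 0.2000·0.4000 − ½·0.5000·0.4000² = 0.0400 m while stopping
human closes 1.8000·0.6000 = 1.0800 m
margins: 0.0800+0.0050+0.0200 = 0.1050 m
S_min ≈ 0.0400+0.0400+1.0800+0.1050  ⇒  S_min = 253/200 m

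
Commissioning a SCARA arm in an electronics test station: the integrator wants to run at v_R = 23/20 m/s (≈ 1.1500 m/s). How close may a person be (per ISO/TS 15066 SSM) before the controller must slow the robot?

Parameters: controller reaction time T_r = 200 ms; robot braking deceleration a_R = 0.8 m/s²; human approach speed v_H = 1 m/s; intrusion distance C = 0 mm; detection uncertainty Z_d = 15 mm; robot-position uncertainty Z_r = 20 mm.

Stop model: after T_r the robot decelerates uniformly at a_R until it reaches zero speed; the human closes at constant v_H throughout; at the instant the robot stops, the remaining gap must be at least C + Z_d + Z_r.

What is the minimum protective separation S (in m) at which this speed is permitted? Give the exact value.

S_min = 8733/3200 m = 2.7291 m

stop time T_s = (23/20)/(4/5) = 1.4375 s
robot covers v_R·T_r = 1.1500·0.2000 = 0.2300 m before braking
robot covers 1.1500·1.4375 − ½·0.8000·1.4375² = 0.8266 m while stopping
human over T_r+T_s: 1.0000·(0.2000+1.4375) = 1.6375 m
C+Z_d+Z_r = 0.0000+0.0150+0.0200 = 0.0350 m
S_min ≈ 0.2300+0.8266+1.6375+0.0350  ⇒  S_min = 8733/3200 m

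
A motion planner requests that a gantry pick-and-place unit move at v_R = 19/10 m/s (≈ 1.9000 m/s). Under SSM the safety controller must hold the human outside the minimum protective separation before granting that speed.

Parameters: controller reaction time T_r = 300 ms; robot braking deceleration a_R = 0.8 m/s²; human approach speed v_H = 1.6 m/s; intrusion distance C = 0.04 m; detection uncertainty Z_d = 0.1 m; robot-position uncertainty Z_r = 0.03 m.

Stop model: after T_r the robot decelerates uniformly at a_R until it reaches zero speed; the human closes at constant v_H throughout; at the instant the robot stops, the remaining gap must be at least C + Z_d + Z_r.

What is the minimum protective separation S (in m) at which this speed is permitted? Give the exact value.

T_s = v_R/a_R = (19/10)/(4/5) = 2.3750 s
robot in T_r: 1.9000·0.3000 = 0.5700 m
braking distance = 1.9000²/(2·0.8000) = 2.2563 m
person approaches 1.6000·(0.3000+2.3750) = 4.2800 m
margins: 0.0400+0.1000+0.0300 = 0.1700 m
S_min ≈ 0.5700+2.2563+4.2800+0.1700  ⇒  S_min = 5821/800 m

S_min = 5821/800 m = 7.2763 m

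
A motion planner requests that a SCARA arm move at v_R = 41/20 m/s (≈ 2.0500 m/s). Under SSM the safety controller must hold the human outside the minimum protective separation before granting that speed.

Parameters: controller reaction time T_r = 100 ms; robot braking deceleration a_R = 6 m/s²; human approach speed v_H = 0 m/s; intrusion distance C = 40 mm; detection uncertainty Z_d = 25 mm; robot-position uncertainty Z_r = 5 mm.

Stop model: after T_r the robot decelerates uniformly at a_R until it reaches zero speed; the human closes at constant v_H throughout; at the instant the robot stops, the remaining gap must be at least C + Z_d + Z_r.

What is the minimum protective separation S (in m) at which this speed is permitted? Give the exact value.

T_s = v_R/a_R = (41/20)/6 = 0.3417 s
reaction-phase robot travel = 2.0500·0.1000 = 0.2050 m
robot under decel: 2.0500²/(2·6.0000) = 0.3502 m
human over T_r+T_s: 0.0000·(0.1000+0.3417) = 0.0000 m
C+Z_d+Z_r = 0.0400+0.0250+0.0050 = 0.0700 m
S_min ≈ 0.2050+0.3502+0.0000+0.0700  ⇒  S_min = 3001/4800 m

S_min = 3001/4800 m = 0.6252 m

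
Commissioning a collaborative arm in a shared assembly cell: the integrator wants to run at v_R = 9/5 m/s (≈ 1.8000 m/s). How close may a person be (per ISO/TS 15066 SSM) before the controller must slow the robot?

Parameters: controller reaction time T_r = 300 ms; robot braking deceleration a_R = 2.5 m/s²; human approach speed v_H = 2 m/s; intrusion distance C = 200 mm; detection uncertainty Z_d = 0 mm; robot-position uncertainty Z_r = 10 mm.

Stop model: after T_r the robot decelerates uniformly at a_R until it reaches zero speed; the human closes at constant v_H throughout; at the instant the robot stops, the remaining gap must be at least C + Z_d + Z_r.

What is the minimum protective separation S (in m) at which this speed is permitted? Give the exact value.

T_s = v_R/a_R = (9/5)/(5/2) = 0.7200 s
robot in T_r: 1.8000·0.3000 = 0.5400 m
robot covers 1.8000·0.7200 − ½·2.5000·0.7200² = 0.6480 m while stopping
person approaches 2.0000·(0.3000+0.7200) = 2.0400 m
C+Z_d+Z_r = 0.2000+0.0000+0.0100 = 0.2100 m
S_min ≈ 0.5400+0.6480+2.0400+0.2100  ⇒  S_min = 1719/500 m

S_min = 1719/500 m = 3.4380 m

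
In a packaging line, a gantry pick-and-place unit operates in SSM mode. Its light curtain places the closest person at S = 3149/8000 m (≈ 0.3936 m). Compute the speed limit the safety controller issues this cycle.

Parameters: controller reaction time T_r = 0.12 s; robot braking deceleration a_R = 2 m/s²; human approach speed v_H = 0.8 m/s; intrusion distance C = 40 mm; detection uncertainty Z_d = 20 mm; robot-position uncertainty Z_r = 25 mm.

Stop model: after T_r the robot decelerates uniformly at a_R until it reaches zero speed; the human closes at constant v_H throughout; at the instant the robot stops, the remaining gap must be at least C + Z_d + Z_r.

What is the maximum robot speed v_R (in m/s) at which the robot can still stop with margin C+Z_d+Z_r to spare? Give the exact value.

v_R_max = 7/20 m/s = 0.3500 m/s

quadratic (1/4)·v² + (13/25)·v + (-1701/8000) = 0
  disc = (13/25)² − 4·(1/4)·(-1701/8000) = 19321/40000 ; √disc = 139/200
  v_R = (−(13/25) + 139/200) / (2·(1/4)) = 7/20 m/s
check:
braking lasts T_s = (7/20)/2 = 0.1750 s
robot in T_r: 0.3500·0.1200 = 0.0420 m
robot under decel: 0.3500²/(2·2.0000) = 0.0306 m
human closes 0.8000·0.2950 = 0.2360 m
C+Z_d+Z_r = 0.0400+0.0200+0.0250 = 0.0850 m
sum ≈ 0.0420+0.0306+0.2360+0.0850 ≈ 0.3936 m = S ✓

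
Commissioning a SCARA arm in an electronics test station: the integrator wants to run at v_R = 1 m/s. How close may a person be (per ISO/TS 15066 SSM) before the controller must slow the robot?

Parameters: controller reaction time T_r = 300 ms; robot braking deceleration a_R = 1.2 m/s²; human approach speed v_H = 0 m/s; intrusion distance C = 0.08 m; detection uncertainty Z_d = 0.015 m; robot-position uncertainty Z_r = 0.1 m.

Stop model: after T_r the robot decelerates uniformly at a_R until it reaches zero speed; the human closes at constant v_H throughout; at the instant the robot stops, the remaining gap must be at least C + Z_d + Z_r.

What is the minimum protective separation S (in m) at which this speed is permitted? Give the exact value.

stop time T_s = 1/(6/5) = 0.8333 s
reaction-phase robot travel = 1.0000·0.3000 = 0.3000 m
robot covers 1.0000·0.8333 − ½·1.2000·0.8333² = 0.4167 m while stopping
human closes 0.0000·1.1333 = 0.0000 m
C+Z_d+Z_r = 0.0800+0.0150+0.1000 = 0.1950 m
S_min ≈ 0.3000+0.4167+0.0000+0.1950  ⇒  S_min = 547/600 m

S_min = 547/600 m = 0.9117 m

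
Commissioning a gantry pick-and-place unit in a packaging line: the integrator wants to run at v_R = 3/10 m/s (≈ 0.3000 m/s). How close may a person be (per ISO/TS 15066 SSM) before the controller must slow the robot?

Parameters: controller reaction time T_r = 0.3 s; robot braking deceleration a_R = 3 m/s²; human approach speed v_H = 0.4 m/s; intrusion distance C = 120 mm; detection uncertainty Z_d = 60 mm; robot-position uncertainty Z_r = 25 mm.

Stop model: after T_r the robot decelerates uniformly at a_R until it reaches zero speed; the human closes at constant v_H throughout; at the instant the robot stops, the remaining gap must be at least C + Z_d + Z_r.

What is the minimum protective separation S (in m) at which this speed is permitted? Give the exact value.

braking lasts T_s = (3/10)/3 = 0.1000 s
robot covers v_R·T_r = 0.3000·0.3000 = 0.0900 m before braking
robot covers 0.3000·0.1000 − ½·3.0000·0.1000² = 0.0150 m while stopping
human over T_r+T_s: 0.4000·(0.3000+0.1000) = 0.1600 m
C+Z_d+Z_r = 0.1200+0.0600+0.0250 = 0.2050 m
S_min ≈ 0.0900+0.0150+0.1600+0.2050  ⇒  S_min = 47/100 m

S_min = 47/100 m = 0.4700 m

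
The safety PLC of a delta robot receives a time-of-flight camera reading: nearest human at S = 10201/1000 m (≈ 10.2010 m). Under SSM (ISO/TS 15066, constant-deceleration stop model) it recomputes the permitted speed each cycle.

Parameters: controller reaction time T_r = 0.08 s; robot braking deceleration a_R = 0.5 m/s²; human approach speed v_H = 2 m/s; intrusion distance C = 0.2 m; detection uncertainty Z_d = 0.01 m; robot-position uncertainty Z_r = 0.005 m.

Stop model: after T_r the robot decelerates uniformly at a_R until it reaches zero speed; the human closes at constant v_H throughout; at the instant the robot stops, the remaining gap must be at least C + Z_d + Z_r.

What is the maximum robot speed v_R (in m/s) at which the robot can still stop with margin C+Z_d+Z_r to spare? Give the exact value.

v_R_max = 17/10 m/s = 1.7000 m/s

at the boundary: (1)·v² + (102/25)·v + (-4913/500) = 0
  disc = (102/25)² − 4·(1)·(-4913/500) = 34969/625 ; √disc = 187/25
  v_R = (−(102/25) + 187/25) / (2·(1)) = 17/10 m/s
check:
braking lasts T_s = (17/10)/(1/2) = 3.4000 s
reaction-phase robot travel = 1.7000·0.0800 = 0.1360 m
braking distance = 1.7000²/(2·0.5000) = 2.8900 m
person approaches 2.0000·(0.0800+3.4000) = 6.9600 m
margins: 0.2000+0.0100+0.0050 = 0.2150 m
sum ≈ 0.1360+2.8900+6.9600+0.2150 ≈ 10.2010 m = S ✓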